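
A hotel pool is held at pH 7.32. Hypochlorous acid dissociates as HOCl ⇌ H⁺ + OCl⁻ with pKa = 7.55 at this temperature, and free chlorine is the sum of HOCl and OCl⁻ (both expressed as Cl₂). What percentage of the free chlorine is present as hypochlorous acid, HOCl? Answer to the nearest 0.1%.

[OCl⁻]/[HOCl] = 10^(pH − pKa) = 10^(7.32 − 7.55) = 10^-0.23 = 0.5888.
Fraction as HOCl = 1 / (1 + 0.5888) = 0.6294.

62.9%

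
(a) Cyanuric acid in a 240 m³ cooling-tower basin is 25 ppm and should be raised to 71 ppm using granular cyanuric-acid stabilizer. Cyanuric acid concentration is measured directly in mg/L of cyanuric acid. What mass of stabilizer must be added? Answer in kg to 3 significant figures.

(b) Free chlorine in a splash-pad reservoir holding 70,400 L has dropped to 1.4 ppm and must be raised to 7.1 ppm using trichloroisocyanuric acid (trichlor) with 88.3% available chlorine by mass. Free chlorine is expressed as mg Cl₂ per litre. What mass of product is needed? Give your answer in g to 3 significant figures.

(a) Volume: 240 m³ = 240,000 L.
(a) CYA to add: (71 − 25) = 46 mg/L × 240,000 L = 11,040 g cyanuric acid.

(b) Chlorine deficit: 7.1 − 1.4 = 5.7 ppm = 5.7 mg/L as Cl₂.
(b) Cl₂ equivalent needed: 5.7 mg/L × 70,400 L = 401,300 mg = 401.3 g.
(b) Product at 88.3% available chlorine: 401.3 / 0.883 = 454.5 g.

(a) 11.0 kg; (b) 454 g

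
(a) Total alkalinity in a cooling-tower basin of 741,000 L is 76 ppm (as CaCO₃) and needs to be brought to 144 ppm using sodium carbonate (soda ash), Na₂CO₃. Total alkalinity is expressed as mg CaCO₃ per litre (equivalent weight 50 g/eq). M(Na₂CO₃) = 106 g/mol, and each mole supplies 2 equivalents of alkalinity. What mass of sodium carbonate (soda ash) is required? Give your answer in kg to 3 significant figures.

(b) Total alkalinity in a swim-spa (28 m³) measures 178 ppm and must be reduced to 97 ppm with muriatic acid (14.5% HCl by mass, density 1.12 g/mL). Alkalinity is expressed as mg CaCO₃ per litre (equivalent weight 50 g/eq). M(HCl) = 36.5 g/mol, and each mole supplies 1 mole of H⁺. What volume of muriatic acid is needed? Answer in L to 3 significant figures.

(a) Alkalinity to add: (144 − 76) = 68 mg/L as CaCO₃ × 741,000 L = 50,390 g as CaCO₃.
(a) Equivalents: 50,390 g ÷ 50 g/eq = 1008 eq.
(a) Each mole of Na₂CO₃ supplies 2 eq, so 1008 / 2 = 503.9 mol.
(a) Mass: 503.9 mol × 106 g/mol = 53,410 g.

(b) Volume: 28 m³ = 28,000 L.
(b) Alkalinity to neutralize: (178 − 97) = 81 mg/L as CaCO₃ × 28,000 L = 2268 g as CaCO₃.
(b) Equivalents of H⁺ required: 2268 ÷ 50 g/eq = 45.36 eq = 45.36 mol HCl.
(b) Mass of HCl: 45.36 × 36.5 = 1656 g.
(b) Mass of 14.5% solution: 1656 / 0.145 = 11,420 g.
(b) Volume: 11,420 g ÷ 1.12 g/mL = 10,190 mL.

(a) 53.4 kg; (b) 10.2 L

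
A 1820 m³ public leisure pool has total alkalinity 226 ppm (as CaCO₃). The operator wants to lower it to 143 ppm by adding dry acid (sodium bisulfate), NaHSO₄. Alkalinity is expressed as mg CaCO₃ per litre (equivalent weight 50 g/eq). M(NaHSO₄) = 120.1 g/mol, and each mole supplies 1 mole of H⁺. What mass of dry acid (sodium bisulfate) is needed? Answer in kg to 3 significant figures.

363 kg

Volume: 1820 m³ = 1,820,000 L.
Alkalinity to neutralize: (226 − 143) = 83 mg/L as CaCO₃ × 1,820,000 L = 151,100 g as CaCO₃.
Equivalents of H⁺ required: 151,100 ÷ 50 g/eq = 3021 eq = 3021 mol NaHSO₄.
Mass of NaHSO₄: 3021 × 120.1 = 362,800 g.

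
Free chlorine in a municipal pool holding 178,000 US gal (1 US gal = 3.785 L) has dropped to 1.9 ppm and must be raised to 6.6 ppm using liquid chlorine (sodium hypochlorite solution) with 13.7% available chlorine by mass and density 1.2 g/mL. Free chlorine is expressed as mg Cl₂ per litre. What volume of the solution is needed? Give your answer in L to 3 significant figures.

Volume: 178,000 US gal × 3.785 L/gal = 673,730 L.
Chlorine deficit: 6.6 − 1.9 = 4.7 ppm = 4.7 mg/L as Cl₂.
Cl₂ equivalent needed: 4.7 mg/L × 673,730 L = 3,167,000 mg = 3167 g.
Product at 13.7% available chlorine: 3167 / 0.137 = 23,110 g.
Volume at density 1.2 g/mL: 23,110 g ÷ 1.2 g/mL = 19,260 mL.

19.3 L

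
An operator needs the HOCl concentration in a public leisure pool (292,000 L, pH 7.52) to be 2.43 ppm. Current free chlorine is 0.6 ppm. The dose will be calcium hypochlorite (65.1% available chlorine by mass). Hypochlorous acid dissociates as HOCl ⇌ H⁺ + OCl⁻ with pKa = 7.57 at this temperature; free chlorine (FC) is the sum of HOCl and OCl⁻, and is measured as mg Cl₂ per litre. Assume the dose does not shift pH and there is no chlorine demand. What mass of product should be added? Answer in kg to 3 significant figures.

[OCl⁻]/[HOCl] = 10^(pH − pKa) = 10^(7.52 − 7.57) = 0.8913; fraction as HOCl = 1/(1 + 0.8913) = 0.5288.
Free chlorine required for 2.43 ppm HOCl: 2.43 / 0.5288 = 4.596 ppm.
FC to add: 4.596 − 0.6 = 3.996 mg/L as Cl₂.
Cl₂ equivalent: 3.996 mg/L × 292,000 L = 1167 g.
Product at 65.1% available Cl: 1167 / 0.651 = 1792 g.

1.79 kg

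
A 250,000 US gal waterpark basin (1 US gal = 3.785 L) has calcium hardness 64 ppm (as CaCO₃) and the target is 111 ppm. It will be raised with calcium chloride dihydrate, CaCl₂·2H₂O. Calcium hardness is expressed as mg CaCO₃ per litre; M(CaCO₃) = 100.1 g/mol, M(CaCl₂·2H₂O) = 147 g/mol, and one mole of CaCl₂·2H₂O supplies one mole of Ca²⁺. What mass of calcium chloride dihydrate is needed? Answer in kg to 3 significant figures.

65.3 kg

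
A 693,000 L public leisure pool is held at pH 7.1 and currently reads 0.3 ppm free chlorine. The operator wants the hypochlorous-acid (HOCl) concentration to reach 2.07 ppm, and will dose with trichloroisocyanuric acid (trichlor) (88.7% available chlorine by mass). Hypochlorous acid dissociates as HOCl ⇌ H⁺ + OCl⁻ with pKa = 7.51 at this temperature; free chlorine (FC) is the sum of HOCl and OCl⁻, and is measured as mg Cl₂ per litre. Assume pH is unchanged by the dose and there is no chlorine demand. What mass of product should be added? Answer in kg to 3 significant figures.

2.01 kg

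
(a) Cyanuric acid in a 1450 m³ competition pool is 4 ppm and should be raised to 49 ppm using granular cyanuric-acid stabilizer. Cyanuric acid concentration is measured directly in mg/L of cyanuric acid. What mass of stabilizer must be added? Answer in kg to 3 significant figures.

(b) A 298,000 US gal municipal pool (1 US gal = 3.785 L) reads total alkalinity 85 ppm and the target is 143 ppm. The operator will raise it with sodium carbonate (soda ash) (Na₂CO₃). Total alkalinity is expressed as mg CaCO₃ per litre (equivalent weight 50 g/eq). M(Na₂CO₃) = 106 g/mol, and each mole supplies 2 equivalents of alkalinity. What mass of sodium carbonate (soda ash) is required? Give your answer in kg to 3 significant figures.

(a) Volume: 1450 m³ = 1,450,000 L.
(a) CYA to add: (49 − 4) = 45 mg/L × 1,450,000 L = 65,250 g cyanuric acid.

(b) Volume: 298,000 US gal × 3.785 L/gal = 1,127,930 L.
(b) Alkalinity to add: (143 − 85) = 58 mg/L as CaCO₃ × 1,127,930 L = 65,420 g as CaCO₃.
(b) Equivalents: 65,420 g ÷ 50 g/eq = 1308 eq.
(b) Each mole of Na₂CO₃ supplies 2 eq, so 1308 / 2 = 654.2 mol.
(b) Mass: 654.2 mol × 106 g/mol = 69,350 g.

(a) 65.2 kg; (b) 69.3 kg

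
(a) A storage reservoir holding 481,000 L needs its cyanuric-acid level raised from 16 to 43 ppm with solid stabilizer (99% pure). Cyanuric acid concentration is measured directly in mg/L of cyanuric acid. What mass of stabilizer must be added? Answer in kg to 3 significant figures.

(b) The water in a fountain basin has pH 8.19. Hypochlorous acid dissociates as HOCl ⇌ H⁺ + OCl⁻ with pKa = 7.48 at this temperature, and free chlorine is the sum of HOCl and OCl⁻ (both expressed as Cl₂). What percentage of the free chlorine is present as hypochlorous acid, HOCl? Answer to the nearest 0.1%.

(a) CYA to add: (43 − 16) = 27 mg/L × 481,000 L = 12,990 g cyanuric acid.
(a) At 99% purity: 12,990 / 0.99 = 13,120 g product.

(b) [OCl⁻]/[HOCl] = 10^(pH − pKa) = 10^(8.19 − 7.48) = 10^0.71 = 5.129.
(b) Fraction as HOCl = 1 / (1 + 5.129) = 0.1632.

(a) 13.1 kg; (b) 16.3%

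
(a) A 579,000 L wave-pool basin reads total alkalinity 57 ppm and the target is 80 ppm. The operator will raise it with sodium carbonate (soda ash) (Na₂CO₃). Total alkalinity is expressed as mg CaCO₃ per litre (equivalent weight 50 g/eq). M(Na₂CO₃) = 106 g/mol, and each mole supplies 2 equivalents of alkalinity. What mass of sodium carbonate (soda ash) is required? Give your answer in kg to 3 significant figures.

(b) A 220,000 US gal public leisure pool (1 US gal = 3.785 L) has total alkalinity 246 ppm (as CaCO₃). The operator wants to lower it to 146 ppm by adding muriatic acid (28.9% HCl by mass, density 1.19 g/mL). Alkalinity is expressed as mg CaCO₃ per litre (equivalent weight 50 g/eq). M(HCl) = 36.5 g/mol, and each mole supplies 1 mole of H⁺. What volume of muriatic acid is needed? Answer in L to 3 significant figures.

(a) 14.1 kg; (b) 177 L

(a) Alkalinity to add: (80 − 57) = 23 mg/L as CaCO₃ × 579,000 L = 13,320 g as CaCO₃.
(a) Equivalents: 13,320 g ÷ 50 g/eq = 266.3 eq.
(a) Each mole of Na₂CO₃ supplies 2 eq, so 266.3 / 2 = 133.2 mol.
(a) Mass: 133.2 mol × 106 g/mol = 14,120 g.

(b) Volume: 220,000 US gal × 3.785 L/gal = 832,700 L.
(b) Alkalinity to neutralize: (246 − 146) = 100 mg/L as CaCO₃ × 832,700 L = 83,270 g as CaCO₃.
(b) Equivalents of H⁺ required: 83,270 ÷ 50 g/eq = 1665 eq = 1665 mol HCl.
(b) Mass of HCl: 1665 × 36.5 = 60,790 g.
(b) Mass of 28.9% solution: 60,790 / 0.289 = 210,300 g.
(b) Volume: 210,300 g ÷ 1.19 g/mL = 176,800 mL.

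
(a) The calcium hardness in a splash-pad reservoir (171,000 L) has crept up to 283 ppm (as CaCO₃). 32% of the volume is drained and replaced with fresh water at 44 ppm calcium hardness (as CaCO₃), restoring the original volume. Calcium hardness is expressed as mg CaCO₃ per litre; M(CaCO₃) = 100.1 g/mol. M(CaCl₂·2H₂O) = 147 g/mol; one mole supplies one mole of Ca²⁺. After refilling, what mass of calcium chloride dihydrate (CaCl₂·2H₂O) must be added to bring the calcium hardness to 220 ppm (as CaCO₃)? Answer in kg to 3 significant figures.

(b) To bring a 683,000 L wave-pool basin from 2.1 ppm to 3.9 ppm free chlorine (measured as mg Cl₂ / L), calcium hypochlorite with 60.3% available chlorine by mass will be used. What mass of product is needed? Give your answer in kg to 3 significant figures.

(a) 3.39 kg; (b) 2.04 kg

(a) After draining 32% and refilling: 283 × 0.68 + 44 × 0.32 = 206.52 ppm.
(a) Deficit to target: 220 − 206.52 = 13.48 mg/L.
(a) As CaCO₃: 13.48 mg/L × 171,000 L = 2305 g; ÷ 100.1 = 23.03 mol Ca²⁺.
(a) Mass: 23.03 × 147 = 3385 g.

(b) Chlorine deficit: 3.9 − 2.1 = 1.8 ppm = 1.8 mg/L as Cl₂.
(b) Cl₂ equivalent needed: 1.8 mg/L × 683,000 L = 1,229,000 mg = 1229 g.
(b) Product at 60.3% available chlorine: 1229 / 0.603 = 2039 g.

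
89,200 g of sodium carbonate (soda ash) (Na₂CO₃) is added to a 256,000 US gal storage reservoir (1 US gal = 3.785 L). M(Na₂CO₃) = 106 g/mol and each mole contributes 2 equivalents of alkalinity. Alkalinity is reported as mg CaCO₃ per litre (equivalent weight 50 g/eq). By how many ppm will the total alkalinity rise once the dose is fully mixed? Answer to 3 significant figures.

86.8 ppm

Volume: 256,000 US gal × 3.785 L/gal = 968,960 L.
Moles of Na₂CO₃: 89,200 g ÷ 106 g/mol = 841.5 mol → 1683 eq of alkalinity.
As CaCO₃: 1683 eq × 50 g/eq = 84,150 g.
Rise: 84,150 g / 968,960 L × 1000 = 86.85 mg/L.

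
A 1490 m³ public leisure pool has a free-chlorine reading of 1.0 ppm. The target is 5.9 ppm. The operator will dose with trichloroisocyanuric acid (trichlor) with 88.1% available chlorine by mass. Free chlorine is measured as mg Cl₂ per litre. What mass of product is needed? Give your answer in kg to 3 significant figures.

Volume: 1490 m³ = 1,490,000 L.
Chlorine deficit: 5.9 − 1.0 = 4.9 ppm = 4.9 mg/L as Cl₂.
Cl₂ equivalent needed: 4.9 mg/L × 1,490,000 L = 7,301,000 mg = 7301 g.
Product at 88.1% available chlorine: 7301 / 0.881 = 8287 g.

8.29 kg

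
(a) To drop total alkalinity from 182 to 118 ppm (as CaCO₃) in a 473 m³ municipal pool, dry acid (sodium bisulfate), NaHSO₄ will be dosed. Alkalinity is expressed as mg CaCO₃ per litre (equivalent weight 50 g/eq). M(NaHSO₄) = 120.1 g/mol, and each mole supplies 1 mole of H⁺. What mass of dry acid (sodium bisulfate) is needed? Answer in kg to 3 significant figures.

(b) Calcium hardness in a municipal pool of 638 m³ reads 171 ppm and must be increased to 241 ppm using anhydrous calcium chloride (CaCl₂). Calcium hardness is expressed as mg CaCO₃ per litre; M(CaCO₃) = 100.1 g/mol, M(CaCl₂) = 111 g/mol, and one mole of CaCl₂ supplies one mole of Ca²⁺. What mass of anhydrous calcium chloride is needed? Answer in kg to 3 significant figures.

(a) Volume: 473 m³ = 473,000 L.
(a) Alkalinity to neutralize: (182 − 118) = 64 mg/L as CaCO₃ × 473,000 L = 30,270 g as CaCO₃.
(a) Equivalents of H⁺ required: 30,270 ÷ 50 g/eq = 605.4 eq = 605.4 mol NaHSO₄.
(a) Mass of NaHSO₄: 605.4 × 120.1 = 72,710 g.

(b) Volume: 638 m³ = 638,000 L.
(b) Hardness to add: (241 − 171) = 70 mg/L as CaCO₃ × 638,000 L = 44,660 g as CaCO₃.
(b) Moles of Ca²⁺ (1 mol Ca²⁺ ≡ 1 mol CaCO₃): 44,660 / 100.1 g/mol = 446.2 mol.
(b) Mass of CaCl₂: 446.2 × 111 = 49,520 g.

(a) 72.7 kg; (b) 49.5 kg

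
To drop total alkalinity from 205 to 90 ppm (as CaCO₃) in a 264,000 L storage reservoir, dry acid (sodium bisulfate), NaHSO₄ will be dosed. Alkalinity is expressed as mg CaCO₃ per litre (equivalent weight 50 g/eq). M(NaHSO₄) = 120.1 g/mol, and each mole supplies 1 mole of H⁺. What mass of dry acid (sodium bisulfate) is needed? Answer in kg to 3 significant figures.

Alkalinity to neutralize: (205 − 90) = 115 mg/L as CaCO₃ × 264,000 L = 30,360 g as CaCO₃.
Equivalents of H⁺ required: 30,360 ÷ 50 g/eq = 607.2 eq = 607.2 mol NaHSO₄.
Mass of NaHSO₄: 607.2 × 120.1 = 72,920 g.

72.9 kg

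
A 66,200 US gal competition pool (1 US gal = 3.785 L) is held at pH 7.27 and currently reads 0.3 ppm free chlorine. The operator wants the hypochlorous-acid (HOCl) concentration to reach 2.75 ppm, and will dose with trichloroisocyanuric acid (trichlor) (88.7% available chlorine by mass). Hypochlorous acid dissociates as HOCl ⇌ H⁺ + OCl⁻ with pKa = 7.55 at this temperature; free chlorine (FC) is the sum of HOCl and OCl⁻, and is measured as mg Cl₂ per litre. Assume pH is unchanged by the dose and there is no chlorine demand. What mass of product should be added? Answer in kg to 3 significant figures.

1.10 kg

Volume: 66,200 US gal × 3.785 L/gal = 250,567 L.
[OCl⁻]/[HOCl] = 10^(pH − pKa) = 10^(7.27 − 7.55) = 0.5248; fraction as HOCl = 1/(1 + 0.5248) = 0.6558.
Free chlorine required for 2.75 ppm HOCl: 2.75 / 0.6558 = 4.193 ppm.
FC to add: 4.193 − 0.3 = 3.893 mg/L as Cl₂.
Cl₂ equivalent: 3.893 mg/L × 250,567 L = 975.5 g.
Product at 88.7% available Cl: 975.5 / 0.887 = 1100 g.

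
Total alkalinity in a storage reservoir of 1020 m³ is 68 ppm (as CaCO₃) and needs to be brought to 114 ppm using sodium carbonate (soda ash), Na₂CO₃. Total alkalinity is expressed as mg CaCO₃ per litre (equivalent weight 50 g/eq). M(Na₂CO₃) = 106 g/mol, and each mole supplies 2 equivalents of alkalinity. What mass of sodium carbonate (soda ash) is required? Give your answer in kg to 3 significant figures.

49.7 kg

Volume: 1020 m³ = 1,020,000 L.
Alkalinity to add: (114 − 68) = 46 mg/L as CaCO₃ × 1,020,000 L = 46,920 g as CaCO₃.
Equivalents: 46,920 g ÷ 50 g/eq = 938.4 eq.
Each mole of Na₂CO₃ supplies 2 eq, so 938.4 / 2 = 469.2 mol.
Mass: 469.2 mol × 106 g/mol = 49,740 g.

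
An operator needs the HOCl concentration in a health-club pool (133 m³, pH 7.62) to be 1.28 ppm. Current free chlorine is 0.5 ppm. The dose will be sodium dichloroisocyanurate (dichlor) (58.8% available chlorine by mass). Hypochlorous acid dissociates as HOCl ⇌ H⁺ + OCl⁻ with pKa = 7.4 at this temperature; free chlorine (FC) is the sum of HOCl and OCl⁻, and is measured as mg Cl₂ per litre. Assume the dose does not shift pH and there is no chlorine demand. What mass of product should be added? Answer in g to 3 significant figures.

Volume: 133 m³ = 133,000 L.
[OCl⁻]/[HOCl] = 10^(pH − pKa) = 10^(7.62 − 7.4) = 1.66; fraction as HOCl = 1/(1 + 1.66) = 0.376.
Free chlorine required for 1.28 ppm HOCl: 1.28 / 0.376 = 3.404 ppm.
FC to add: 3.404 − 0.5 = 2.904 mg/L as Cl₂.
Cl₂ equivalent: 2.904 mg/L × 133,000 L = 386.3 g.
Product at 58.8% available Cl: 386.3 / 0.588 = 656.9 g.

657 g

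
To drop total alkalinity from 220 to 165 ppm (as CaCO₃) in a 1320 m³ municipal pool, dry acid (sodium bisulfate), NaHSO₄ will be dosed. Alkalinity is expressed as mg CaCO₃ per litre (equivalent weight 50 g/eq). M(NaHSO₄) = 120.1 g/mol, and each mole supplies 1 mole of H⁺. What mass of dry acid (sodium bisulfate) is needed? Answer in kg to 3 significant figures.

174 kg

Volume: 1320 m³ = 1,320,000 L.
Alkalinity to neutralize: (220 − 165) = 55 mg/L as CaCO₃ × 1,320,000 L = 72,600 g as CaCO₃.
Equivalents of H⁺ required: 72,600 ÷ 50 g/eq = 1452 eq = 1452 mol NaHSO₄.
Mass of NaHSO₄: 1452 × 120.1 = 174,400 g.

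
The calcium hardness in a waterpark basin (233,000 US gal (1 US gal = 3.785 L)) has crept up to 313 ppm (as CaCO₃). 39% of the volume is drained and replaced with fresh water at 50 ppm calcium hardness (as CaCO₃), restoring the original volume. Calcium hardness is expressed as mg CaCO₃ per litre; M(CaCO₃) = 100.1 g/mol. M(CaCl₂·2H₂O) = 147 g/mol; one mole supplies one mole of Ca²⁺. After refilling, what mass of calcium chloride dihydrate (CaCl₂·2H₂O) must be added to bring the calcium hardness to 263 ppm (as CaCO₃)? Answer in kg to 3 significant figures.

68.1 kg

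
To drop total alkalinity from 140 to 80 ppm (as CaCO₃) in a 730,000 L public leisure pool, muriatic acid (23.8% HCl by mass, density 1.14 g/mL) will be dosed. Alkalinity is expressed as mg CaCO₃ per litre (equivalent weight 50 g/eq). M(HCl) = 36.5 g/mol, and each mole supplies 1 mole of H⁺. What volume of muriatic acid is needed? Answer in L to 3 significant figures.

118 L

Alkalinity to neutralize: (140 − 80) = 60 mg/L as CaCO₃ × 730,000 L = 43,800 g as CaCO₃.
Equivalents of H⁺ required: 43,800 ÷ 50 g/eq = 876 eq = 876 mol HCl.
Mass of HCl: 876 × 36.5 = 31,970 g.
Mass of 23.8% solution: 31,970 / 0.238 = 134,300 g.
Volume: 134,300 g ÷ 1.14 g/mL = 117,800 mL.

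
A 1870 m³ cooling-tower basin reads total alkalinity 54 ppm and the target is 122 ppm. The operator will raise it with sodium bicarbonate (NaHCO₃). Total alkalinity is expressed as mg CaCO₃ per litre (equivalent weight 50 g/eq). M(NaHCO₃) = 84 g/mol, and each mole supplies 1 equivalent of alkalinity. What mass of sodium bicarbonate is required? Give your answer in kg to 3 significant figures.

214 kg

Volume: 1870 m³ = 1,870,000 L.
Alkalinity to add: (122 − 54) = 68 mg/L as CaCO₃ × 1,870,000 L = 127,200 g as CaCO₃.
Equivalents: 127,200 g ÷ 50 g/eq = 2543 eq.
NaHCO₃ supplies 1 eq per mole → 2543 mol.
Mass: 2543 mol × 84 g/mol = 213,600 g.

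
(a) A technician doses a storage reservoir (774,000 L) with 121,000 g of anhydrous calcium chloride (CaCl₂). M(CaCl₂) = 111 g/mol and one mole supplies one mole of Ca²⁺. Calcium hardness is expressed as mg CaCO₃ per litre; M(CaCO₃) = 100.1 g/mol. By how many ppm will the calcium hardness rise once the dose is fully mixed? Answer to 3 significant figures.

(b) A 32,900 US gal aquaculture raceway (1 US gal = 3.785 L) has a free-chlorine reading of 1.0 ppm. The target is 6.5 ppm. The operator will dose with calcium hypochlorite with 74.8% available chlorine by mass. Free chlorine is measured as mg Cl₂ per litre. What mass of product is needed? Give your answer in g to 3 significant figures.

(a) 141 ppm; (b) 916 g

(a) Moles of Ca²⁺: 121,000 g ÷ 111 g/mol = 1090 mol.
(a) As CaCO₃: 1090 mol × 100.1 g/mol = 109,100 g.
(a) Rise: 109,100 g / 774,000 L × 1000 = 141 mg/L.

(b) Volume: 32,900 US gal × 3.785 L/gal = 124,526 L.
(b) Chlorine deficit: 6.5 − 1.0 = 5.5 ppm = 5.5 mg/L as Cl₂.
(b) Cl₂ equivalent needed: 5.5 mg/L × 124,526 L = 684,900 mg = 684.9 g.
(b) Product at 74.8% available chlorine: 684.9 / 0.748 = 915.6 g.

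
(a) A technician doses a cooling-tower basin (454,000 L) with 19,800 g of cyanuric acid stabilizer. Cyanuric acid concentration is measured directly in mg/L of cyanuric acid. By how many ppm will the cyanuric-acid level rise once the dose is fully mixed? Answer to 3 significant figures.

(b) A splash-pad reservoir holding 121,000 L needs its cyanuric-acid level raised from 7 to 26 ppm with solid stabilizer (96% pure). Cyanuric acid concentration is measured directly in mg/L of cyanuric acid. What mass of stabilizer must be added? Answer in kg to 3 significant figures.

(a) 43.6 ppm; (b) 2.39 kg

(a) Rise: 19,800 g / 454,000 L × 1000 = 43.61 mg/L.

(b) CYA to add: (26 − 7) = 19 mg/L × 121,000 L = 2299 g cyanuric acid.
(b) At 96% purity: 2299 / 0.96 = 2395 g product.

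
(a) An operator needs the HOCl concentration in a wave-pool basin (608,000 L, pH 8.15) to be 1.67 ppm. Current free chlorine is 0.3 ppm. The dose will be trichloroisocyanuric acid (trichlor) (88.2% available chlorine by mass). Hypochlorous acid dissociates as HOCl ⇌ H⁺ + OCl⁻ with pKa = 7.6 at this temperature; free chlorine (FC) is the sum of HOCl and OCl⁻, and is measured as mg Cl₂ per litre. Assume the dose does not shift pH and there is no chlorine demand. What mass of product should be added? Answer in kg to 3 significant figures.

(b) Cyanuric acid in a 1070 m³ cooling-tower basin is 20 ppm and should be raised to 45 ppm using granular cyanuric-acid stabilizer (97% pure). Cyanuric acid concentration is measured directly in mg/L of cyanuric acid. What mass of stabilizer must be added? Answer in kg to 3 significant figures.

(a) 5.03 kg; (b) 27.6 kg

(a) [OCl⁻]/[HOCl] = 10^(pH − pKa) = 10^(8.15 − 7.6) = 3.548; fraction as HOCl = 1/(1 + 3.548) = 0.2199.
(a) Free chlorine required for 1.67 ppm HOCl: 1.67 / 0.2199 = 7.595 ppm.
(a) FC to add: 7.595 − 0.3 = 7.295 mg/L as Cl₂.
(a) Cl₂ equivalent: 7.295 mg/L × 608,000 L = 4436 g.
(a) Product at 88.2% available Cl: 4436 / 0.882 = 5029 g.

(b) Volume: 1070 m³ = 1,070,000 L.
(b) CYA to add: (45 − 20) = 25 mg/L × 1,070,000 L = 26,750 g cyanuric acid.
(b) At 97% purity: 26,750 / 0.97 = 27,580 g product.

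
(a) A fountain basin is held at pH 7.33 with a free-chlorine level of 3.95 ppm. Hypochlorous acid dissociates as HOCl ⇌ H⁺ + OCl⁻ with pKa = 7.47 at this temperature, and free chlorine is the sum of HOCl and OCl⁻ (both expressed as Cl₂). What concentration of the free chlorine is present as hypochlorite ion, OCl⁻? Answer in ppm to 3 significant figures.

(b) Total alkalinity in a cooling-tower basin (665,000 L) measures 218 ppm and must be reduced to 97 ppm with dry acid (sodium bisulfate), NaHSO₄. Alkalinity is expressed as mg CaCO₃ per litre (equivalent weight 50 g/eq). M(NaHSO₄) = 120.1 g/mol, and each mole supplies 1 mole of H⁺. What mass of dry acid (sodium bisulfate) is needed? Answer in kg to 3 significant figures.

(a) [OCl⁻]/[HOCl] = 10^(pH − pKa) = 10^(7.33 − 7.47) = 10^-0.14 = 0.7244.
(a) Fraction as HOCl = 1 / (1 + 0.7244) = 0.5799.
(a) OCl⁻ = (1 − 0.5799) × 3.95 ppm = 1.659 ppm.

(b) Alkalinity to neutralize: (218 − 97) = 121 mg/L as CaCO₃ × 665,000 L = 80,460 g as CaCO₃.
(b) Equivalents of H⁺ required: 80,460 ÷ 50 g/eq = 1609 eq = 1609 mol NaHSO₄.
(b) Mass of NaHSO₄: 1609 × 120.1 = 193,300 g.

(a) 1.66 ppm; (b) 193 kg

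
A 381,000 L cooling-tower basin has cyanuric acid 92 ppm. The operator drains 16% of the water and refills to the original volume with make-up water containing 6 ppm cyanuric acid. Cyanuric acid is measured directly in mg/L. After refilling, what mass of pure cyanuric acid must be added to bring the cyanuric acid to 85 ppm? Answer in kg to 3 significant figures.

After draining 16% and refilling: 92 × 0.84 + 6 × 0.16 = 78.24 ppm.
Deficit to target: 85 − 78.24 = 6.76 mg/L.
Mass: 6.76 mg/L × 381,000 L = 2576 g cyanuric acid.

2.58 kg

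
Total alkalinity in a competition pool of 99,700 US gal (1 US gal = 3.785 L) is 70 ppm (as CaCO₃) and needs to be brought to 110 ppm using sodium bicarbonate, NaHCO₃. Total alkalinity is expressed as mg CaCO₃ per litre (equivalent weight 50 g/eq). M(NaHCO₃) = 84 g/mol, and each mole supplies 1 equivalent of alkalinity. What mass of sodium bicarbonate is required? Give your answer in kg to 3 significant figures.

25.4 kg

Volume: 99,700 US gal × 3.785 L/gal = 377,364 L.
Alkalinity to add: (110 − 70) = 40 mg/L as CaCO₃ × 377,364 L = 15,090 g as CaCO₃.
Equivalents: 15,090 g ÷ 50 g/eq = 301.9 eq.
NaHCO₃ supplies 1 eq per mole → 301.9 mol.
Mass: 301.9 mol × 84 g/mol = 25,360 g.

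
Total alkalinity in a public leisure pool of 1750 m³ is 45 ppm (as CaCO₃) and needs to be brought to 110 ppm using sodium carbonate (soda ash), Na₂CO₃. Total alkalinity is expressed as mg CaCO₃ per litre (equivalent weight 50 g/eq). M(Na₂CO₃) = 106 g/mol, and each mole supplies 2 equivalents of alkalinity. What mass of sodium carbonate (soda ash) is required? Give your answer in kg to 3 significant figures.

Volume: 1750 m³ = 1,750,000 L.
Alkalinity to add: (110 − 45) = 65 mg/L as CaCO₃ × 1,750,000 L = 113,800 g as CaCO₃.
Equivalents: 113,800 g ÷ 50 g/eq = 2275 eq.
Each mole of Na₂CO₃ supplies 2 eq, so 2275 / 2 = 1138 mol.
Mass: 1138 mol × 106 g/mol = 120,600 g.

121 kg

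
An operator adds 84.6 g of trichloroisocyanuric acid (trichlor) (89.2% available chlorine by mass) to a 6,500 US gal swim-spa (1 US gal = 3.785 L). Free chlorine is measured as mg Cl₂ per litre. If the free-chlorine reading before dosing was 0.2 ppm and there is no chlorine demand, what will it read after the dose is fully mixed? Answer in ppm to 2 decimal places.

Volume: 6,500 US gal × 3.785 L/gal = 24,602 L.
Available chlorine delivered: 84.6 g × 0.892 = 75.46 g as Cl₂.
Concentration rise: 75.46 g / 24,602 L = 3.067 mg/L = 3.07 ppm.
Final FC: 0.2 + 3.07 = 3.27 ppm.

3.27 ppm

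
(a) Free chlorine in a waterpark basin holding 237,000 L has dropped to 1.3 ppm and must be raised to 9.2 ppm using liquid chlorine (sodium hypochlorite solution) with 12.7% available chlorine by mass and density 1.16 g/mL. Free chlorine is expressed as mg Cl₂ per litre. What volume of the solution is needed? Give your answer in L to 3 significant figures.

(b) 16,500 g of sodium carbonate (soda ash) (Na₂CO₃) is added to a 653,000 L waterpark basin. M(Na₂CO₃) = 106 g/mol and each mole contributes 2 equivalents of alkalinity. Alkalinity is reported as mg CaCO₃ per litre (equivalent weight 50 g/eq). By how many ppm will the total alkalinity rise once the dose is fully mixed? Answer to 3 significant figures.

(a) 12.7 L; (b) 23.8 ppm

(a) Chlorine deficit: 9.2 − 1.3 = 7.9 ppm = 7.9 mg/L as Cl₂.
(a) Cl₂ equivalent needed: 7.9 mg/L × 237,000 L = 1,872,000 mg = 1872 g.
(a) Product at 12.7% available chlorine: 1872 / 0.127 = 14,740 g.
(a) Volume at density 1.16 g/mL: 14,740 g ÷ 1.16 g/mL = 12,710 mL.

(b) Moles of Na₂CO₃: 16,500 g ÷ 106 g/mol = 155.7 mol → 311.3 eq of alkalinity.
(b) As CaCO₃: 311.3 eq × 50 g/eq = 15,570 g.
(b) Rise: 15,570 g / 653,000 L × 1000 = 23.84 mg/L.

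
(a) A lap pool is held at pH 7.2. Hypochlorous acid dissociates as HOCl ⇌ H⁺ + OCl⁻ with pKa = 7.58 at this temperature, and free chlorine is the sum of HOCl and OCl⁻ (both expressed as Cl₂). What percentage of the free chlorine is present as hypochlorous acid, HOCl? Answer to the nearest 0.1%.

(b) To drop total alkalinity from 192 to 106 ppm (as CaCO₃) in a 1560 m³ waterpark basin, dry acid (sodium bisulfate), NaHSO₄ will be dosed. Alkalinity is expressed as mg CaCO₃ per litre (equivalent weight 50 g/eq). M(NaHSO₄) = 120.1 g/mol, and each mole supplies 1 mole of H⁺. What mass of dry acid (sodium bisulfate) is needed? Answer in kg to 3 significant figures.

(a) [OCl⁻]/[HOCl] = 10^(pH − pKa) = 10^(7.2 − 7.58) = 10^-0.38 = 0.4169.
(a) Fraction as HOCl = 1 / (1 + 0.4169) = 0.7058.

(b) Volume: 1560 m³ = 1,560,000 L.
(b) Alkalinity to neutralize: (192 − 106) = 86 mg/L as CaCO₃ × 1,560,000 L = 134,200 g as CaCO₃.
(b) Equivalents of H⁺ required: 134,200 ÷ 50 g/eq = 2683 eq = 2683 mol NaHSO₄.
(b) Mass of NaHSO₄: 2683 × 120.1 = 322,300 g.

(a) 70.6%; (b) 322 kg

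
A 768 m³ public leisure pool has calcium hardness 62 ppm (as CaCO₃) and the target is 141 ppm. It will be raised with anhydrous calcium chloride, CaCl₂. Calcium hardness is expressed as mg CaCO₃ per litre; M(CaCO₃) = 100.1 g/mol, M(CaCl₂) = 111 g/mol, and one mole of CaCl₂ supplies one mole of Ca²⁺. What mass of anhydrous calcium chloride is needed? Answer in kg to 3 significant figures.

Volume: 768 m³ = 768,000 L.
Hardness to add: (141 − 62) = 79 mg/L as CaCO₃ × 768,000 L = 60,670 g as CaCO₃.
Moles of Ca²⁺ (1 mol Ca²⁺ ≡ 1 mol CaCO₃): 60,670 / 100.1 g/mol = 606.1 mol.
Mass of CaCl₂: 606.1 × 111 = 67,280 g.

67.3 kg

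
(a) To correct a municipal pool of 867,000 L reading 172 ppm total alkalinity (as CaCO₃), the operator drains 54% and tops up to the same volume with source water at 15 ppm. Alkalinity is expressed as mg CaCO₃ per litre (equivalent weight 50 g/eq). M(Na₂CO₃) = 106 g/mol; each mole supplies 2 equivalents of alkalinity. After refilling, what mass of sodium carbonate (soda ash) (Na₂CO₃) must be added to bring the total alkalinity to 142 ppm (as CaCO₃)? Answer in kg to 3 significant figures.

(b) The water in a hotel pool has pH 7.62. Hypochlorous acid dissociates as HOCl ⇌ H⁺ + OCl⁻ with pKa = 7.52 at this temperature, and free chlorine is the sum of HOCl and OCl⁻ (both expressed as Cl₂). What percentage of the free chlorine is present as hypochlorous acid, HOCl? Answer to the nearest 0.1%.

(a) 50.3 kg; (b) 44.3%

(a) After draining 54% and refilling: 172 × 0.46 + 15 × 0.54 = 87.22 ppm.
(a) Deficit to target: 142 − 87.22 = 54.78 mg/L.
(a) As CaCO₃: 54.78 mg/L × 867,000 L = 47,490 g; ÷ 50 g/eq ÷ 2 = 474.9 mol Na₂CO₃.
(a) Mass: 474.9 × 106 = 50,340 g.

(b) [OCl⁻]/[HOCl] = 10^(pH − pKa) = 10^(7.62 − 7.52) = 10^0.10 = 1.259.
(b) Fraction as HOCl = 1 / (1 + 1.259) = 0.4427.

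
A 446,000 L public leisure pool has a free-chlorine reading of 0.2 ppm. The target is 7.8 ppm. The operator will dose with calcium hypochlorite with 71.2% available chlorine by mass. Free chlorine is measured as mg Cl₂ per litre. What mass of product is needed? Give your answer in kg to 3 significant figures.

4.76 kg

Chlorine deficit: 7.8 − 0.2 = 7.6 ppm = 7.6 mg/L as Cl₂.
Cl₂ equivalent needed: 7.6 mg/L × 446,000 L = 3,390,000 mg = 3390 g.
Product at 71.2% available chlorine: 3390 / 0.712 = 4761 g.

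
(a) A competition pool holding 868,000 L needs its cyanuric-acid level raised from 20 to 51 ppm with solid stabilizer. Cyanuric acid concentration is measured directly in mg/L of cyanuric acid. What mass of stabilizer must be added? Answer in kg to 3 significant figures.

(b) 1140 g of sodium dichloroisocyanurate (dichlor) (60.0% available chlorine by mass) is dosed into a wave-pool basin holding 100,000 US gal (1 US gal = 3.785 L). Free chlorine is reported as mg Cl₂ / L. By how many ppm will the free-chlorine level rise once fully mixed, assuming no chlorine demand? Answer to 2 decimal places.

(a) 26.9 kg; (b) 1.81 ppm

(a) CYA to add: (51 − 20) = 31 mg/L × 868,000 L = 26,910 g cyanuric acid.

(b) Volume: 100,000 US gal × 3.785 L/gal = 378,500 L.
(b) Available chlorine delivered: 1140 g × 0.6 = 684 g as Cl₂.
(b) Concentration rise: 684 g / 378,500 L = 1.807 mg/L = 1.81 ppm.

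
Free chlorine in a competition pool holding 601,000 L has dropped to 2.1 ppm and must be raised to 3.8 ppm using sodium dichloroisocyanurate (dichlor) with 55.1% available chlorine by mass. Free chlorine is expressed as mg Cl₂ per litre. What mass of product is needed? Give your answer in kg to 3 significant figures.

1.85 kg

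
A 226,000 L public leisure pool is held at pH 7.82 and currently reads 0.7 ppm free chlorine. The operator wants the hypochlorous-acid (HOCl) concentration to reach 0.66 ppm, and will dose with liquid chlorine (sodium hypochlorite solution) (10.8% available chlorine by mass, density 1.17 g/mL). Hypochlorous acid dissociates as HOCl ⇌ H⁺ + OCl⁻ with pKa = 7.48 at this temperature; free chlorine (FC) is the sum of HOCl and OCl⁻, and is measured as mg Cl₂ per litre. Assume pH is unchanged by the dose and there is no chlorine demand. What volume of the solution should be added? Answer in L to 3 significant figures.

2.51 L

[OCl⁻]/[HOCl] = 10^(pH − pKa) = 10^(7.82 − 7.48) = 2.188; fraction as HOCl = 1/(1 + 2.188) = 0.3137.
Free chlorine required for 0.66 ppm HOCl: 0.66 / 0.3137 = 2.104 ppm.
FC to add: 2.104 − 0.7 = 1.404 mg/L as Cl₂.
Cl₂ equivalent: 1.404 mg/L × 226,000 L = 317.3 g.
Product at 10.8% available Cl: 317.3 / 0.108 = 2938 g.
Volume: 2938 g ÷ 1.17 g/mL = 2511 mL.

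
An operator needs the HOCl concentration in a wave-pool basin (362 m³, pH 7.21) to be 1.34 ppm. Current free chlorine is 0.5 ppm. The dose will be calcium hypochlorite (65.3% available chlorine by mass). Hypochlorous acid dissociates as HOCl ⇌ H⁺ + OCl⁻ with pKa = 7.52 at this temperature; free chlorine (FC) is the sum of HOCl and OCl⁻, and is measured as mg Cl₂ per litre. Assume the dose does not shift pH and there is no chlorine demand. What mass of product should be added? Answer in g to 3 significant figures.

Volume: 362 m³ = 362,000 L.
[OCl⁻]/[HOCl] = 10^(pH − pKa) = 10^(7.21 − 7.52) = 0.4898; fraction as HOCl = 1/(1 + 0.4898) = 0.6712.
Free chlorine required for 1.34 ppm HOCl: 1.34 / 0.6712 = 1.996 ppm.
FC to add: 1.996 − 0.5 = 1.496 mg/L as Cl₂.
Cl₂ equivalent: 1.496 mg/L × 362,000 L = 541.7 g.
Product at 65.3% available Cl: 541.7 / 0.653 = 829.5 g.

829 g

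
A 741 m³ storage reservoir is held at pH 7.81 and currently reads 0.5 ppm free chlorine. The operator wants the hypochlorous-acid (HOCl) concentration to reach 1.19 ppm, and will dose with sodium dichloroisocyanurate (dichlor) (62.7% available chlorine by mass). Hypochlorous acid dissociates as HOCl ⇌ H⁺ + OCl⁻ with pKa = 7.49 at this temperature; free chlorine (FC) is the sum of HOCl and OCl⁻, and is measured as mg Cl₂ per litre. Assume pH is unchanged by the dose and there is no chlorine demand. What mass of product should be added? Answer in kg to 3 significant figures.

3.75 kg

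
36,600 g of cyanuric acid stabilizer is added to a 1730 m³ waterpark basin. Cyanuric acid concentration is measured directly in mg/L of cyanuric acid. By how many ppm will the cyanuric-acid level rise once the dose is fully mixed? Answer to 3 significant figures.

Volume: 1730 m³ = 1,730,000 L.
Rise: 36,600 g / 1,730,000 L × 1000 = 21.16 mg/L.

21.2 ppm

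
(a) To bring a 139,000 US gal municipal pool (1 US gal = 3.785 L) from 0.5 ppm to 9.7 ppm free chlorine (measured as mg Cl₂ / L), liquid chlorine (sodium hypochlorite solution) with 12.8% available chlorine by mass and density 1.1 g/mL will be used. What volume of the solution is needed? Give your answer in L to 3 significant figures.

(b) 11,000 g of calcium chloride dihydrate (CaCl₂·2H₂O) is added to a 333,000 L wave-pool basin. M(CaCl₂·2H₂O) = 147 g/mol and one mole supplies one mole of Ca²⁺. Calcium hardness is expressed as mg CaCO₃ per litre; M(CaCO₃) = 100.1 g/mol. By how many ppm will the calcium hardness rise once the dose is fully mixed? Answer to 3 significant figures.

(a) 34.4 L; (b) 22.5 ppm

(a) Volume: 139,000 US gal × 3.785 L/gal = 526,115 L.
(a) Chlorine deficit: 9.7 − 0.5 = 9.2 ppm = 9.2 mg/L as Cl₂.
(a) Cl₂ equivalent needed: 9.2 mg/L × 526,115 L = 4,840,000 mg = 4840 g.
(a) Product at 12.8% available chlorine: 4840 / 0.128 = 37,810 g.
(a) Volume at density 1.1 g/mL: 37,810 g ÷ 1.1 g/mL = 34,380 mL.

(b) Moles of Ca²⁺: 11,000 g ÷ 147 g/mol = 74.83 mol.
(b) As CaCO₃: 74.83 mol × 100.1 g/mol = 7490 g.
(b) Rise: 7490 g / 333,000 L × 1000 = 22.49 mg/L.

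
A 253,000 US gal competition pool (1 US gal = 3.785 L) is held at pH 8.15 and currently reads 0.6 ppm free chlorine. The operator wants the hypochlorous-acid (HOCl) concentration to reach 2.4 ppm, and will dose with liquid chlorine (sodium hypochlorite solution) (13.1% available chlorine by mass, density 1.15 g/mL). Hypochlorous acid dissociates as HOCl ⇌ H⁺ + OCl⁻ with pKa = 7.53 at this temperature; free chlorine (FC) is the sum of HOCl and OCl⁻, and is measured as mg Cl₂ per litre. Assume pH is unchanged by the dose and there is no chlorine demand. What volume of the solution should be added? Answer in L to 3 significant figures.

75.0 L

Volume: 253,000 US gal × 3.785 L/gal = 957,605 L.
[OCl⁻]/[HOCl] = 10^(pH − pKa) = 10^(8.15 − 7.53) = 4.169; fraction as HOCl = 1/(1 + 4.169) = 0.1935.
Free chlorine required for 2.4 ppm HOCl: 2.4 / 0.1935 = 12.4 ppm.
FC to add: 12.4 − 0.6 = 11.8 mg/L as Cl₂.
Cl₂ equivalent: 11.8 mg/L × 957,605 L = 11,300 g.
Product at 13.1% available Cl: 11,300 / 0.131 = 86,290 g.
Volume: 86,290 g ÷ 1.15 g/mL = 75,040 mL.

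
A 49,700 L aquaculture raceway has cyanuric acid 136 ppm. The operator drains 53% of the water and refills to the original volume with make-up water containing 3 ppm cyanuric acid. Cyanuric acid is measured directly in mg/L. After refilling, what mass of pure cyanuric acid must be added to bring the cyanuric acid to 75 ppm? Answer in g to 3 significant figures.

472 g

After draining 53% and refilling: 136 × 0.47 + 3 × 0.53 = 65.51 ppm.
Deficit to target: 75 − 65.51 = 9.49 mg/L.
Mass: 9.49 mg/L × 49,700 L = 471.7 g cyanuric acid.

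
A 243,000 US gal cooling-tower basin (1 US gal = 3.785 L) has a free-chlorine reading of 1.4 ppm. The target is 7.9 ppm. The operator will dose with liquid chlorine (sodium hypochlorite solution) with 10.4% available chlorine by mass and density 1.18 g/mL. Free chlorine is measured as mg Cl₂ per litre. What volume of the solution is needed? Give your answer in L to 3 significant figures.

48.7 L

Volume: 243,000 US gal × 3.785 L/gal = 919,755 L.
Chlorine deficit: 7.9 − 1.4 = 6.5 ppm = 6.5 mg/L as Cl₂.
Cl₂ equivalent needed: 6.5 mg/L × 919,755 L = 5,978,000 mg = 5978 g.
Product at 10.4% available chlorine: 5978 / 0.104 = 57,480 g.
Volume at density 1.18 g/mL: 57,480 g ÷ 1.18 g/mL = 48,720 mL.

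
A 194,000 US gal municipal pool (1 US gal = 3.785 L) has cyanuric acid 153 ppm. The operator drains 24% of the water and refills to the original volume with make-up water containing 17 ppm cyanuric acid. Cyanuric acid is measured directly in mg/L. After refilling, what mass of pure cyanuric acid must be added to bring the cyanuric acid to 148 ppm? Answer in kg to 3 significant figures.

20.3 kg

Volume: 194,000 US gal × 3.785 L/gal = 734,290 L.
After draining 24% and refilling: 153 × 0.76 + 17 × 0.24 = 120.36 ppm.
Deficit to target: 148 − 120.36 = 27.64 mg/L.
Mass: 27.64 mg/L × 734,290 L = 20,300 g cyanuric acid.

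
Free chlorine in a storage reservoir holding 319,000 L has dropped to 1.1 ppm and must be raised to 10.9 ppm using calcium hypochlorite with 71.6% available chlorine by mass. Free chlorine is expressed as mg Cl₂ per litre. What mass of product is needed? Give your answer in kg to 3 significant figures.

Chlorine deficit: 10.9 − 1.1 = 9.8 ppm = 9.8 mg/L as Cl₂.
Cl₂ equivalent needed: 9.8 mg/L × 319,000 L = 3,126,000 mg = 3126 g.
Product at 71.6% available chlorine: 3126 / 0.716 = 4366 g.

4.37 kg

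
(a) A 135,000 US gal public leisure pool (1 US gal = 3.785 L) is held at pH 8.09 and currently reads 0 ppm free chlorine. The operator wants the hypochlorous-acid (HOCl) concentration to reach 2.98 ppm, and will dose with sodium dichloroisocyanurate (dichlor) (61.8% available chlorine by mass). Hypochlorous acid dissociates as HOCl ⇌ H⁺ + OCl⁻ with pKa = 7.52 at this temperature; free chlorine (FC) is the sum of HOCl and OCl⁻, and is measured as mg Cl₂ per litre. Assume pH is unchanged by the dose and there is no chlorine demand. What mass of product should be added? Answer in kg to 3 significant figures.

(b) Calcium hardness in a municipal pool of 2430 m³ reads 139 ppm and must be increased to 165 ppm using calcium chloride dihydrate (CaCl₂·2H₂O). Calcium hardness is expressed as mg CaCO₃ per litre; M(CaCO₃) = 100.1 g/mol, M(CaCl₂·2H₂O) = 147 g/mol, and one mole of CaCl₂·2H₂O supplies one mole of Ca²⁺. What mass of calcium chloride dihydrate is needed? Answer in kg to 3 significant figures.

(a) 11.6 kg; (b) 92.8 kg

(a) Volume: 135,000 US gal × 3.785 L/gal = 510,975 L.
(a) [OCl⁻]/[HOCl] = 10^(pH − pKa) = 10^(8.09 − 7.52) = 3.715; fraction as HOCl = 1/(1 + 3.715) = 0.2121.
(a) Free chlorine required for 2.98 ppm HOCl: 2.98 / 0.2121 = 14.05 ppm.
(a) FC to add: 14.05 − 0 = 14.05 mg/L as Cl₂.
(a) Cl₂ equivalent: 14.05 mg/L × 510,975 L = 7180 g.
(a) Product at 61.8% available Cl: 7180 / 0.618 = 11,620 g.

(b) Volume: 2430 m³ = 2,430,000 L.
(b) Hardness to add: (165 − 139) = 26 mg/L as CaCO₃ × 2,430,000 L = 63,180 g as CaCO₃.
(b) Moles of Ca²⁺ (1 mol Ca²⁺ ≡ 1 mol CaCO₃): 63,180 / 100.1 g/mol = 631.2 mol.
(b) Mass of CaCl₂·2H₂O: 631.2 × 147 = 92,780 g.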